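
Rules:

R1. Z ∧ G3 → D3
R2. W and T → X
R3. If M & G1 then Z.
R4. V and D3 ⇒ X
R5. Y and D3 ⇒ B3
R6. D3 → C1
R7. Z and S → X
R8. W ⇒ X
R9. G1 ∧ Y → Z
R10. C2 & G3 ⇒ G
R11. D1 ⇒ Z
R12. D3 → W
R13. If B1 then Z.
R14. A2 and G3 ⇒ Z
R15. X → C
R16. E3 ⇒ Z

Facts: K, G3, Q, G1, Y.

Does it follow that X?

Z  (by R9: G1, Y)
D3  (by R1: Z, G3)
W  (by R12: D3)
X  (by R8: W)

Yes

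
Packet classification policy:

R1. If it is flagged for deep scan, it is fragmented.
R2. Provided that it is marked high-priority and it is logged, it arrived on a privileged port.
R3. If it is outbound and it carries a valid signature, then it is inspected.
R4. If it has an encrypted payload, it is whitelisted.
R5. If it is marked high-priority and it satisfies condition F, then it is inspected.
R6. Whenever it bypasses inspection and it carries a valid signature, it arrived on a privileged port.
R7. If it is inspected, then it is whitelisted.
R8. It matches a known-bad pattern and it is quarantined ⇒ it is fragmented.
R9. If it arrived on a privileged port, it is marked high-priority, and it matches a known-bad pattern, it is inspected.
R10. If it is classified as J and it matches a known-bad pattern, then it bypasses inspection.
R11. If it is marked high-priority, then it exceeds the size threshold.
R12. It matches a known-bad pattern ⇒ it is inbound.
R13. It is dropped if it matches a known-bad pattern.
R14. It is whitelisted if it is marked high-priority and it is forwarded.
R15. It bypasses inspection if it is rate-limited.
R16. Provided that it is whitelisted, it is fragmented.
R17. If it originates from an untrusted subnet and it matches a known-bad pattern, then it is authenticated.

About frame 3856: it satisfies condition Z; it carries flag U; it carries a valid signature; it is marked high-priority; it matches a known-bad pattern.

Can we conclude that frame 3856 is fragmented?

No

Forward chaining from the given facts derives: exceeds the size threshold, is inbound, is dropped.
Rules concluding "it is fragmented": R1 needs "it is flagged for deep scan"; R8 needs "it is quarantined"; R16 needs "it is whitelisted" — none of these are established.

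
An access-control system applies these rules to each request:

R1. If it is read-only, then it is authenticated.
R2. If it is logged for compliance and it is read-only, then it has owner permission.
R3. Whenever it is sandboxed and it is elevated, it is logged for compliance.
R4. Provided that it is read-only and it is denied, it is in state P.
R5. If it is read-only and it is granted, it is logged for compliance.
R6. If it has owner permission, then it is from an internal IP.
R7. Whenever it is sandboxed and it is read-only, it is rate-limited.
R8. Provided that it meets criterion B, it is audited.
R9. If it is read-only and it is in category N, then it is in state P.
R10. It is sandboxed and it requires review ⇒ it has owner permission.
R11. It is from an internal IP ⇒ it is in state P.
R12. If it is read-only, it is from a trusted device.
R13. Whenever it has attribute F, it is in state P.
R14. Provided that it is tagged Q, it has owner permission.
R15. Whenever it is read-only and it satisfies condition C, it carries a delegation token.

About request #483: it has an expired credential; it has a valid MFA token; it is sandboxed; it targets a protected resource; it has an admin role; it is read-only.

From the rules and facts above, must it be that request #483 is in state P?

No

Forward chaining from the given facts derives: is authenticated, is rate-limited, is from a trusted device.
Rules concluding "it is in state P": R4 needs "it is denied"; R9 needs "it is in category N"; R11 needs "it is from an internal IP"; R13 needs "it has attribute F" — none of these are established.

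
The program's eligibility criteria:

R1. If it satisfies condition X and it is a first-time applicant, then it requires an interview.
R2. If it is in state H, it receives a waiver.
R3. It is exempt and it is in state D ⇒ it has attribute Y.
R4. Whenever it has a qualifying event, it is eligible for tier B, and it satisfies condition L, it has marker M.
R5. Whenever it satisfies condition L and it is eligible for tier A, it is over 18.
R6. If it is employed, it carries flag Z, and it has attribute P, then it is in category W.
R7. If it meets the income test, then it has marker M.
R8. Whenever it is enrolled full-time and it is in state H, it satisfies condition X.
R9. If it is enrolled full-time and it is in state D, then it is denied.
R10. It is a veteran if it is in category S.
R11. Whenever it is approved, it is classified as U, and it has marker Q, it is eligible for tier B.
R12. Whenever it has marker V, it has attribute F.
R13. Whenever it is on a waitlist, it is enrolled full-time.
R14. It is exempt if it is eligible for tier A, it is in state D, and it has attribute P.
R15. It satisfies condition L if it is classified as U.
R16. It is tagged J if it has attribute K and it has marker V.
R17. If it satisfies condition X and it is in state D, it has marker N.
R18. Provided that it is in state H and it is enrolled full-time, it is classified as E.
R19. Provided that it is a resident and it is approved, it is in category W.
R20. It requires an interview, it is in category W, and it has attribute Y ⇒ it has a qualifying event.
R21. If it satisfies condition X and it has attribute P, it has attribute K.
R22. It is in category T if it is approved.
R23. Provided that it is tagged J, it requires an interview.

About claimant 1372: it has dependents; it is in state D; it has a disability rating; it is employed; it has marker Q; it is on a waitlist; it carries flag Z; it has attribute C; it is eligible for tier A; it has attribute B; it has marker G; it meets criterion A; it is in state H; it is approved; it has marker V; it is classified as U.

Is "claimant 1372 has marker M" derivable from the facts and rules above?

Forward chaining from the given facts derives: receives a waiver, is eligible for tier B, has attribute F, is enrolled full-time, satisfies condition L, is classified as E, is in category T, is over 18, satisfies condition X, is denied, has marker N.
Rules concluding "it has marker M": R4 needs "it has a qualifying event"; R7 needs "it meets the income test" — none of these are established.

No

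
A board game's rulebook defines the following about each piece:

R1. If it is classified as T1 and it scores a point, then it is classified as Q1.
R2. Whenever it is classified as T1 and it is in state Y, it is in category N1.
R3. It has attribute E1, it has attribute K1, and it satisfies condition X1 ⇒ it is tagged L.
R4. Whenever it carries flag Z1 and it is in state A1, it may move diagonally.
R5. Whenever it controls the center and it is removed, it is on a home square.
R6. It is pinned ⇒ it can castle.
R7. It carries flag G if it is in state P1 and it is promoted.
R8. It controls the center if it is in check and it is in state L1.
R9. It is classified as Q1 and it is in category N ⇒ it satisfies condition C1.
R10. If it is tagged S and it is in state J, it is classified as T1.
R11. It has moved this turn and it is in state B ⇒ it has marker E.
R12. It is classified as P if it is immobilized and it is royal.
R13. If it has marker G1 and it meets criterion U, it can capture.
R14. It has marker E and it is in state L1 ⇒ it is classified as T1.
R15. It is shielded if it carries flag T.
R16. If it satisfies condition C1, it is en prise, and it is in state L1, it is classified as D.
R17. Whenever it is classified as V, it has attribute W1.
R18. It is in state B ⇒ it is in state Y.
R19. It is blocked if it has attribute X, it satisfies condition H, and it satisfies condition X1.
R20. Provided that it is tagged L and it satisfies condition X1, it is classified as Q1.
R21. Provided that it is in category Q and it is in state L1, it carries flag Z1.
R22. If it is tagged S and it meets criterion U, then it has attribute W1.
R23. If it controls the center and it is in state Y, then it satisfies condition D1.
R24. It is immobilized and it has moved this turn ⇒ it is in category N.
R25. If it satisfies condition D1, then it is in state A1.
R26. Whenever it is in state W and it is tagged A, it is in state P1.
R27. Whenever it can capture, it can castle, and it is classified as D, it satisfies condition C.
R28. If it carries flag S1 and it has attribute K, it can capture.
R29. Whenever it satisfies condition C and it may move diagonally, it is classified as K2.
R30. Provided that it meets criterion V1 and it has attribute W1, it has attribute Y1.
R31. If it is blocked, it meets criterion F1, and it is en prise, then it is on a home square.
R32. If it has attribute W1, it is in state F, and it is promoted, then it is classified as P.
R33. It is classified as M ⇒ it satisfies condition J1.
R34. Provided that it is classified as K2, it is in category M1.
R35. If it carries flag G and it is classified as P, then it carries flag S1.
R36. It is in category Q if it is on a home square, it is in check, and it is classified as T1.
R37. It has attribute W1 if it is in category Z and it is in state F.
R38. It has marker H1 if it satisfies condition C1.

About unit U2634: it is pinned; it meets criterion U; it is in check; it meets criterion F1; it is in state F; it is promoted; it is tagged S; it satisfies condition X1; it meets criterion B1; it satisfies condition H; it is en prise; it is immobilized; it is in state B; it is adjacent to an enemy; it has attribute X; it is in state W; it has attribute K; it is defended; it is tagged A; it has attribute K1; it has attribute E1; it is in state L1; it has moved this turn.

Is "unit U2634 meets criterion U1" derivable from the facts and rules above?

No

Forward chaining from the given facts derives: is tagged L, can castle, controls the center, has marker E, is classified as T1, is in state Y, is blocked, is classified as Q1, has attribute W1, satisfies condition D1, is in category N, is in state A1, is in state P1, is on a home square, is classified as P, is in category Q, is in category N1, carries flag G, satisfies condition C1, is classified as D, carries flag Z1, carries flag S1, has marker H1, may move diagonally, can capture, satisfies condition C, is classified as K2, is in category M1.
No rule has "it meets criterion U1" as its conclusion, and it is not among the given facts.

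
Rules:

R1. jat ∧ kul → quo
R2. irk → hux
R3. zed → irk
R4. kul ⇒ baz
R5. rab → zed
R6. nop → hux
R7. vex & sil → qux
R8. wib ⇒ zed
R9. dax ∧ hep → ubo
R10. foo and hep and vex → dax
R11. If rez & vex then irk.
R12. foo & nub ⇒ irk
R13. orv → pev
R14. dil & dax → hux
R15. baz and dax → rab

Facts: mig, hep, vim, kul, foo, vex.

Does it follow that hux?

Yes

baz  (by R4: kul)
dax  (by R10: foo, hep, vex)
rab  (by R15: baz, dax)
zed  (by R5: rab)
irk  (by R3: zed)
hux  (by R2: irk)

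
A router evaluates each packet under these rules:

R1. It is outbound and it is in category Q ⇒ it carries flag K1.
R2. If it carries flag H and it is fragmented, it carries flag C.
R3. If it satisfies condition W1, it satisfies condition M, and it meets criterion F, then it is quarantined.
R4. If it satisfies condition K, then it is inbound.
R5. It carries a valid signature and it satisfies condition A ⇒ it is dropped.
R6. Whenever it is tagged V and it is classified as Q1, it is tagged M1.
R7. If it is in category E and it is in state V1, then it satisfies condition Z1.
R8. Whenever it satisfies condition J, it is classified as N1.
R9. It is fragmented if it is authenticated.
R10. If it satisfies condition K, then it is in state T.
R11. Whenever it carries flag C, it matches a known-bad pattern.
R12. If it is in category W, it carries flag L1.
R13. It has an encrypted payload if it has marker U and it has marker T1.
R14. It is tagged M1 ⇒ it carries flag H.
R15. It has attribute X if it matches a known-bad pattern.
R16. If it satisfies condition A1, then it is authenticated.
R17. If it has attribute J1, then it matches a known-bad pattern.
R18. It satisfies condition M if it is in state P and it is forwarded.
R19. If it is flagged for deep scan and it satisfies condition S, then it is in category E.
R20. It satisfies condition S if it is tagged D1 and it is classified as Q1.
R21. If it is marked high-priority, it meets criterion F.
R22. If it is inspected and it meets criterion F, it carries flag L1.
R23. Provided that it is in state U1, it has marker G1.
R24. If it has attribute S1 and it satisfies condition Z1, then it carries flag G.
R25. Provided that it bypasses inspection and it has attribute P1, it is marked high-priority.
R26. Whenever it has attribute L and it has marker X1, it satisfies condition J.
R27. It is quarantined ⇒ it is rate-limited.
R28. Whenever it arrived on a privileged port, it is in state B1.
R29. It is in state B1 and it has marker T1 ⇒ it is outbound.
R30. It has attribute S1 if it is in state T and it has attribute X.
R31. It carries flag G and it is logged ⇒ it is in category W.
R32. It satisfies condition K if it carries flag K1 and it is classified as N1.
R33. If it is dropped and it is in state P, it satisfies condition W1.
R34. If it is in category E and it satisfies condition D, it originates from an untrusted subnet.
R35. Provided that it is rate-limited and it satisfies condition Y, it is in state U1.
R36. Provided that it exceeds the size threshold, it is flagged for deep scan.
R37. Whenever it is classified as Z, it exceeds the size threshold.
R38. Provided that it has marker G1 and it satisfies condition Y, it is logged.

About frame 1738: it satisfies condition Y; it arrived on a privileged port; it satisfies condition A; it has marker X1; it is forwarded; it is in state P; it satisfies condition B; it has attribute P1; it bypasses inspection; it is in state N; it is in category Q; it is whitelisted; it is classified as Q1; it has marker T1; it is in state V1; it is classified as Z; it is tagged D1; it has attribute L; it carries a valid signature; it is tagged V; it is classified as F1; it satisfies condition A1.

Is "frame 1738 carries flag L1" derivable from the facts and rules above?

Yes

By R5 (it carries a valid signature, it satisfies condition A): it is dropped.
By R6 (it is tagged V, it is classified as Q1): it is tagged M1.
By R14 (it is tagged M1): it carries flag H.
By R16 (it satisfies condition A1): it is authenticated.
By R18 (it is in state P, it is forwarded): it satisfies condition M.
By R20 (it is tagged D1, it is classified as Q1): it satisfies condition S.
By R25 (it bypasses inspection, it has attribute P1): it is marked high-priority.
By R26 (it has attribute L, it has marker X1): it satisfies condition J.
By R28 (it arrived on a privileged port): it is in state B1.
By R29 (it is in state B1, it has marker T1): it is outbound.
By R33 (it is dropped, it is in state P): it satisfies condition W1.
By R37 (it is classified as Z): it exceeds the size threshold.
By R1 (it is outbound, it is in category Q): it carries flag K1.
By R8 (it satisfies condition J): it is classified as N1.
By R9 (it is authenticated): it is fragmented.
By R21 (it is marked high-priority): it meets criterion F.
By R32 (it carries flag K1, it is classified as N1): it satisfies condition K.
By R36 (it exceeds the size threshold): it is flagged for deep scan.
By R2 (it carries flag H, it is fragmented): it carries flag C.
By R3 (it satisfies condition W1, it satisfies condition M, it meets criterion F): it is quarantined.
By R10 (it satisfies condition K): it is in state T.
By R11 (it carries flag C): it matches a known-bad pattern.
By R15 (it matches a known-bad pattern): it has attribute X.
By R19 (it is flagged for deep scan, it satisfies condition S): it is in category E.
By R27 (it is quarantined): it is rate-limited.
By R30 (it is in state T, it has attribute X): it has attribute S1.
By R35 (it is rate-limited, it satisfies condition Y): it is in state U1.
By R7 (it is in category E, it is in state V1): it satisfies condition Z1.
By R23 (it is in state U1): it has marker G1.
By R24 (it has attribute S1, it satisfies condition Z1): it carries flag G.
By R38 (it has marker G1, it satisfies condition Y): it is logged.
By R31 (it carries flag G, it is logged): it is in category W.
By R12 (it is in category W): it carries flag L1.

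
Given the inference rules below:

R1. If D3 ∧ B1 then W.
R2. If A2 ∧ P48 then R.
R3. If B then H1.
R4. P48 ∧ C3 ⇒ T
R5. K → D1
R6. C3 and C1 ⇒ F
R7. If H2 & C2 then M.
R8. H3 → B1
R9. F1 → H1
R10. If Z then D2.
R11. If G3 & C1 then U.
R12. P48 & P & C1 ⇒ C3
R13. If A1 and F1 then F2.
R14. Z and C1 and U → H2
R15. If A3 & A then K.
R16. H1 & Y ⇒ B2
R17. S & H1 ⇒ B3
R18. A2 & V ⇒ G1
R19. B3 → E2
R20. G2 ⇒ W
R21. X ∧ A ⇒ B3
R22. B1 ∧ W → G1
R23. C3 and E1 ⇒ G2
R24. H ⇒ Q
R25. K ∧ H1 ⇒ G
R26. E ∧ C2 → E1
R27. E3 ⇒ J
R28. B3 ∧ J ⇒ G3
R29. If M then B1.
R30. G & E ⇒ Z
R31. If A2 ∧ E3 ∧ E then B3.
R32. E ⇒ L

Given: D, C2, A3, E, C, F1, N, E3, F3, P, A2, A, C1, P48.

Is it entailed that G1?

H1  (by R9: F1)
C3  (by R12: P48, P, C1)
K  (by R15: A3, A)
G  (by R25: K, H1)
E1  (by R26: E, C2)
J  (by R27: E3)
Z  (by R30: G, E)
B3  (by R31: A2, E3, E)
G2  (by R23: C3, E1)
G3  (by R28: B3, J)
U  (by R11: G3, C1)
H2  (by R14: Z, C1, U)
W  (by R20: G2)
M  (by R7: H2, C2)
B1  (by R29: M)
G1  (by R22: B1, W)

Yes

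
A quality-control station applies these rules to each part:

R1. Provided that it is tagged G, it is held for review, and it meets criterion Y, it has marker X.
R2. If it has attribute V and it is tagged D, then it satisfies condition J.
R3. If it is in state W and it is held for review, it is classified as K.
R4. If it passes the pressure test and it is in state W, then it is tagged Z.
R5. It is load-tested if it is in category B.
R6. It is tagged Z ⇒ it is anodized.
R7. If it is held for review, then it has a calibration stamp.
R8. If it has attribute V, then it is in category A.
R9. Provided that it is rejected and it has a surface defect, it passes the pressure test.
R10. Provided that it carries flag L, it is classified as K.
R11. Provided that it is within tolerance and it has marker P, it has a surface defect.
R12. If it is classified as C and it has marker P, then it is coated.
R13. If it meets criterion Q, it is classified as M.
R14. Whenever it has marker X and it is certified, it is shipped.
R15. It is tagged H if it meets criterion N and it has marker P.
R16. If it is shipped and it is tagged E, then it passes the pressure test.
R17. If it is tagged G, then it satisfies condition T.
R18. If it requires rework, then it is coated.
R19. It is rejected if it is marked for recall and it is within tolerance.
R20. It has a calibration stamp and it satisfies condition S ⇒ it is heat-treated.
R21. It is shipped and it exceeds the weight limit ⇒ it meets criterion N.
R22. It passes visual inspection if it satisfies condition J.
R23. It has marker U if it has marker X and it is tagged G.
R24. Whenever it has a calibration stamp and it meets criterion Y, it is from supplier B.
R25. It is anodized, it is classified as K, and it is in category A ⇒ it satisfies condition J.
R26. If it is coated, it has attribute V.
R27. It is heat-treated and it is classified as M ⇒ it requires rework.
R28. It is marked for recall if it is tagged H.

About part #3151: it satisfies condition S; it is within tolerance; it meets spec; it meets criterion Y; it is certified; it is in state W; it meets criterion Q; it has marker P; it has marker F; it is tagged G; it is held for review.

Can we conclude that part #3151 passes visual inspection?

No

Forward chaining from the given facts derives: has marker X, is classified as K, has a calibration stamp, has a surface defect, is classified as M, is shipped, satisfies condition T, is heat-treated, has marker U, is from supplier B, requires rework, is coated, has attribute V, is in category A.
The only rule concluding "it passes visual inspection" is R22, which needs "it satisfies condition J"; that is never established.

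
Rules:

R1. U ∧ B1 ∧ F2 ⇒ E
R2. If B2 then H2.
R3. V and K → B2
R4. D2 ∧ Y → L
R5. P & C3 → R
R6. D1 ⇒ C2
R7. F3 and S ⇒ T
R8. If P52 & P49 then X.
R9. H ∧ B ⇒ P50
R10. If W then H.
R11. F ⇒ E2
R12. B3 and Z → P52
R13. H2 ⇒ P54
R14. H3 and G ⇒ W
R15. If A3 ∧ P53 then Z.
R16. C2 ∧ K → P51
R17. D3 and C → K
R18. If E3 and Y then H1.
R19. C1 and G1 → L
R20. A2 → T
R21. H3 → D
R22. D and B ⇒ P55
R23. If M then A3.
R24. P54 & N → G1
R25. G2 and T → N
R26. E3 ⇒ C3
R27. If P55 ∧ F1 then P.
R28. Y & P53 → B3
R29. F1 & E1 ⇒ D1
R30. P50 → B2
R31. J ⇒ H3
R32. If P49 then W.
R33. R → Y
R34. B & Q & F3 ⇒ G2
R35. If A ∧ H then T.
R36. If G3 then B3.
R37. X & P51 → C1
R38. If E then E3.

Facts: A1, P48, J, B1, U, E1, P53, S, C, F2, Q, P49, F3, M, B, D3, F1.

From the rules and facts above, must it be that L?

Yes

E  (by R1: U, B1, F2)
T  (by R7: F3, S)
K  (by R17: D3, C)
A3  (by R23: M)
D1  (by R29: F1, E1)
H3  (by R31: J)
W  (by R32: P49)
G2  (by R34: B, Q, F3)
E3  (by R38: E)
C2  (by R6: D1)
H  (by R10: W)
Z  (by R15: A3, P53)
P51  (by R16: C2, K)
D  (by R21: H3)
P55  (by R22: D, B)
N  (by R25: G2, T)
C3  (by R26: E3)
P  (by R27: P55, F1)
R  (by R5: P, C3)
P50  (by R9: H, B)
B2  (by R30: P50)
Y  (by R33: R)
H2  (by R2: B2)
P54  (by R13: H2)
G1  (by R24: P54, N)
B3  (by R28: Y, P53)
P52  (by R12: B3, Z)
X  (by R8: P52, P49)
C1  (by R37: X, P51)
L  (by R19: C1, G1)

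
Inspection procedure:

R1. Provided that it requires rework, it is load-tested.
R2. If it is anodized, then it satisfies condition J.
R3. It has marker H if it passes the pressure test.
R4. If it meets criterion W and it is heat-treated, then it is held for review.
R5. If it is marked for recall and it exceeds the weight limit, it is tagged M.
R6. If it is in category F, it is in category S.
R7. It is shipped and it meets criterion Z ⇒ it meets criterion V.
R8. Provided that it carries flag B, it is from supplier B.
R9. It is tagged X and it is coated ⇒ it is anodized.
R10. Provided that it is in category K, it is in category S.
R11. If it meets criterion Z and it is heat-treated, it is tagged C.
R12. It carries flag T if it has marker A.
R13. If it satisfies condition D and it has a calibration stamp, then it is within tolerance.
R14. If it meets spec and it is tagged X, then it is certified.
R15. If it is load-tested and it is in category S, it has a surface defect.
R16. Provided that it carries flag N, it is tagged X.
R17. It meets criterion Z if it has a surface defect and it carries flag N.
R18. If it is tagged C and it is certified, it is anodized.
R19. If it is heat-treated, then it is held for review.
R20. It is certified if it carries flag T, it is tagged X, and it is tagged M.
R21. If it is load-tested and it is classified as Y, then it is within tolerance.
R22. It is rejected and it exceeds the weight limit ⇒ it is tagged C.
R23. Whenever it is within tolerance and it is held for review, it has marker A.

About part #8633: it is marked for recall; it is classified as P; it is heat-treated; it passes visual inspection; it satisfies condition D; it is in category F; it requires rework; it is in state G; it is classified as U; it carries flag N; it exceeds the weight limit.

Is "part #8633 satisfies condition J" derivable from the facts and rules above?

Forward chaining from the given facts derives: is load-tested, is tagged M, is in category S, has a surface defect, is tagged X, meets criterion Z, is held for review, is tagged C.
The only rule concluding "it satisfies condition J" is R2, which needs "it is anodized"; that is never established.

No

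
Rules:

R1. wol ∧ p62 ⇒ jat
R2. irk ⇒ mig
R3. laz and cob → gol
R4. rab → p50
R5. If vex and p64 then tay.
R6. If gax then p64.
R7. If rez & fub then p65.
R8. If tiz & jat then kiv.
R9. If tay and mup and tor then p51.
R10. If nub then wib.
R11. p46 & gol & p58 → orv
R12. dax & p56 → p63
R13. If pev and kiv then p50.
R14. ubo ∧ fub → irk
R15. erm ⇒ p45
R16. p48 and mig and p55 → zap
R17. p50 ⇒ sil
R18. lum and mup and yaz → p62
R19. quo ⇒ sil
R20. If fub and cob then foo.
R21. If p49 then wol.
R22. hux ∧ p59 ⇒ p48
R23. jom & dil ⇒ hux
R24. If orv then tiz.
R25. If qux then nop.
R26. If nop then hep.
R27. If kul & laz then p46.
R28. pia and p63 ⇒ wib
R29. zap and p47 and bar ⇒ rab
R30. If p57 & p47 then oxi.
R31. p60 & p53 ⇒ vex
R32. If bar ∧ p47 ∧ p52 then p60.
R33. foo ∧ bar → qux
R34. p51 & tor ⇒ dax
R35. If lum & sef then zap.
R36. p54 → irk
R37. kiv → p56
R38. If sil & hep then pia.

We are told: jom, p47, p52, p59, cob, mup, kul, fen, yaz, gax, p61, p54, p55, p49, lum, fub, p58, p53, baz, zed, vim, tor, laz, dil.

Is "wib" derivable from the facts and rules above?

No

Forward chaining from the given facts derives: gol, p64, p62, foo, wol, hux, p46, irk, jat, mig, orv, p48, tiz, kiv, zap, p56.
Rules concluding wib: R10 needs nub; R28 needs pia — none of these are established.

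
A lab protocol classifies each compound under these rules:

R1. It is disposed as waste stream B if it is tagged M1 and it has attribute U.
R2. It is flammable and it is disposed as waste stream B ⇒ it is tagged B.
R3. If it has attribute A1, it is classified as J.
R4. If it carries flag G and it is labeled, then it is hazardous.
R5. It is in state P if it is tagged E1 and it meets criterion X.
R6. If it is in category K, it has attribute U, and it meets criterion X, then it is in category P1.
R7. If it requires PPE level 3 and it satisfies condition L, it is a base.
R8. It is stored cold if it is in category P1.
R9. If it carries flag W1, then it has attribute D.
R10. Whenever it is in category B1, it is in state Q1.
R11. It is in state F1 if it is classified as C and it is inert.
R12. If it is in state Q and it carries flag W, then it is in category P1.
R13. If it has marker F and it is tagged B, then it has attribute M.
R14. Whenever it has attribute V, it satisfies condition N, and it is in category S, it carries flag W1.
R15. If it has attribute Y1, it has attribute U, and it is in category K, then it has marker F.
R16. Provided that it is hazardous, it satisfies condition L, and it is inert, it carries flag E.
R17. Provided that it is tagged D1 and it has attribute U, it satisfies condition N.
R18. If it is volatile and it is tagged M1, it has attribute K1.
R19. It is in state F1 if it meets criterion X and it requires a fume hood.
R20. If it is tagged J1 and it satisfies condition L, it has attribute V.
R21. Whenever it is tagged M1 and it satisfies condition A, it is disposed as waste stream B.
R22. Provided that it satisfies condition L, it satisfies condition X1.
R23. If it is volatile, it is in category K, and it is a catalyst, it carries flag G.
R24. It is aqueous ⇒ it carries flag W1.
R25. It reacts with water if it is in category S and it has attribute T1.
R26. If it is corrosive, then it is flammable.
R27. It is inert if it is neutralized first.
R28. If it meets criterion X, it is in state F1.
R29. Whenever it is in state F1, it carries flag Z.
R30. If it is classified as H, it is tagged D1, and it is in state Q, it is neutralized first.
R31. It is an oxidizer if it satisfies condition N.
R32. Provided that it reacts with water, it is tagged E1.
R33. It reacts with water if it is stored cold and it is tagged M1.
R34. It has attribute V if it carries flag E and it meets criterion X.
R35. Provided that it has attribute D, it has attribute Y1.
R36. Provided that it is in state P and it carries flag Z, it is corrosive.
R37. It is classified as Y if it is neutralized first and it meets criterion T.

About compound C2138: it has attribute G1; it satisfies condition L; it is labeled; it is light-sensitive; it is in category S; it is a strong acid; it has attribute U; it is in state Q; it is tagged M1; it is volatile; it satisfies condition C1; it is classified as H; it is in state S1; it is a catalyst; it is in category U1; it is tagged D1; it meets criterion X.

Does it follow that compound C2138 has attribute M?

No

Forward chaining from the given facts derives: is disposed as waste stream B, satisfies condition N, has attribute K1, satisfies condition X1, is in state F1, carries flag Z, is neutralized first, is an oxidizer, is inert.
The only rule concluding "it has attribute M" is R13, which needs "it has marker F"; that is never established.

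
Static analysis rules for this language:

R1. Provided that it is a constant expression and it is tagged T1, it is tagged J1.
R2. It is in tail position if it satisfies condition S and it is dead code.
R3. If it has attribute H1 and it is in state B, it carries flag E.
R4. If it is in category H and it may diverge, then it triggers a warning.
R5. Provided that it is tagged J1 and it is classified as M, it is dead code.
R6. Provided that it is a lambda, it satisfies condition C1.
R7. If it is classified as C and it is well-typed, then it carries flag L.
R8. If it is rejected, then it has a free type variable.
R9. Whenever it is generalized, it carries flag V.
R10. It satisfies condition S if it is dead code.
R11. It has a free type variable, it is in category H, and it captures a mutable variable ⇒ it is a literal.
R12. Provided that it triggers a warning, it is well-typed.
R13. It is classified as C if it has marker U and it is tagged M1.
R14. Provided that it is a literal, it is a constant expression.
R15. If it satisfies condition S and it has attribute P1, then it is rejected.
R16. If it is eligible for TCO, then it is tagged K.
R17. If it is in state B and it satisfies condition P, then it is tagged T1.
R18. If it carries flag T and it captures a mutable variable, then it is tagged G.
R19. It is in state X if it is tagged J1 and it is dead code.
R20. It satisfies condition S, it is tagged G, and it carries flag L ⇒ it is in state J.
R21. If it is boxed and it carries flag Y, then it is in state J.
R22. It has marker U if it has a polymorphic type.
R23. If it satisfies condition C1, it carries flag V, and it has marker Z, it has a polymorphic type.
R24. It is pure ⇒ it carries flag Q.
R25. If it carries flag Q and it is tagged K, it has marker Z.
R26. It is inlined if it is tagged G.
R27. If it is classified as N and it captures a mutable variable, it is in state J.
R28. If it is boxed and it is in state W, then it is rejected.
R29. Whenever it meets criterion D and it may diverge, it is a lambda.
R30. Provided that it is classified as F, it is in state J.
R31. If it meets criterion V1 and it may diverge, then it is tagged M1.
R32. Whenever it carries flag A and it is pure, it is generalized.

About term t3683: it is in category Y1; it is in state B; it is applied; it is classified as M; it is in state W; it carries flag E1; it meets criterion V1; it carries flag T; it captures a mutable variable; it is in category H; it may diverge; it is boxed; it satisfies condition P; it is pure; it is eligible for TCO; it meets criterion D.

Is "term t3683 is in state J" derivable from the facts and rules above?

No

Forward chaining from the given facts derives: triggers a warning, is well-typed, is tagged K, is tagged T1, is tagged G, carries flag Q, has marker Z, is inlined, is rejected, is a lambda, is tagged M1, satisfies condition C1, has a free type variable, is a literal, is a constant expression, is tagged J1, is dead code, satisfies condition S, is in state X, is in tail position.
Rules concluding "it is in state J": R20 needs "it carries flag L"; R21 needs "it carries flag Y"; R27 needs "it is classified as N"; R30 needs "it is classified as F" — none of these are established.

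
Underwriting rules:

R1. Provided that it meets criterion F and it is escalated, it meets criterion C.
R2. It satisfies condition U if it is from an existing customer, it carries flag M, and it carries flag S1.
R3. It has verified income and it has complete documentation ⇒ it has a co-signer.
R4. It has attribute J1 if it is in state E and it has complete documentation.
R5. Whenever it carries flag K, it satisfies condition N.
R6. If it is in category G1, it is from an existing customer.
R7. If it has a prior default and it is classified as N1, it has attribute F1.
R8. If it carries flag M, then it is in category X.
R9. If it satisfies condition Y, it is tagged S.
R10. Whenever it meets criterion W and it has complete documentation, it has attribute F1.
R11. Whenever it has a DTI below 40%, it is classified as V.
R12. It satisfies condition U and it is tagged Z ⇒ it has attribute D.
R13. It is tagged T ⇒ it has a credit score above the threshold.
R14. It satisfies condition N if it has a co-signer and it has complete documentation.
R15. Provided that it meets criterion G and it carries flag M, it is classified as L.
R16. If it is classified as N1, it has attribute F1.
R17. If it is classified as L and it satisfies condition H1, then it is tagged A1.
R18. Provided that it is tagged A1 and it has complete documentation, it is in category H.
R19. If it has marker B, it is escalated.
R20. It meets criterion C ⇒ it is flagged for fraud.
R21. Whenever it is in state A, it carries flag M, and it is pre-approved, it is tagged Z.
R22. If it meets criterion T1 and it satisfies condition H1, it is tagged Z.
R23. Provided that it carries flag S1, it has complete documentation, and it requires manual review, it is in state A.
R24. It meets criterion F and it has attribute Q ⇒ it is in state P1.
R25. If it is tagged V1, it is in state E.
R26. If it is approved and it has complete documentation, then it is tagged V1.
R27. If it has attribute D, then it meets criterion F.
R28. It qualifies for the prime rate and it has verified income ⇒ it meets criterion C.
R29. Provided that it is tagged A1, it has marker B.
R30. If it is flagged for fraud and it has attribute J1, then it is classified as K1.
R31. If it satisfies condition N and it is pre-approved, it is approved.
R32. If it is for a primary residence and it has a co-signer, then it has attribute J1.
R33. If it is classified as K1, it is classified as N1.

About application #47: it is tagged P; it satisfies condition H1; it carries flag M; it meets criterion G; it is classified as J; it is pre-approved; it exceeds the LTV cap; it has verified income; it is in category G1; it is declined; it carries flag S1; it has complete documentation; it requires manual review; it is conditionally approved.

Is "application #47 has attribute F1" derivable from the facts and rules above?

Yes

By R3 (it has verified income, it has complete documentation): it has a co-signer.
By R6 (it is in category G1): it is from an existing customer.
By R14 (it has a co-signer, it has complete documentation): it satisfies condition N.
By R15 (it meets criterion G, it carries flag M): it is classified as L.
By R17 (it is classified as L, it satisfies condition H1): it is tagged A1.
By R23 (it carries flag S1, it has complete documentation, it requires manual review): it is in state A.
By R29 (it is tagged A1): it has marker B.
By R31 (it satisfies condition N, it is pre-approved): it is approved.
By R2 (it is from an existing customer, it carries flag M, it carries flag S1): it satisfies condition U.
By R19 (it has marker B): it is escalated.
By R21 (it is in state A, it carries flag M, it is pre-approved): it is tagged Z.
By R26 (it is approved, it has complete documentation): it is tagged V1.
By R12 (it satisfies condition U, it is tagged Z): it has attribute D.
By R25 (it is tagged V1): it is in state E.
By R27 (it has attribute D): it meets criterion F.
By R1 (it meets criterion F, it is escalated): it meets criterion C.
By R4 (it is in state E, it has complete documentation): it has attribute J1.
By R20 (it meets criterion C): it is flagged for fraud.
By R30 (it is flagged for fraud, it has attribute J1): it is classified as K1.
By R33 (it is classified as K1): it is classified as N1.
By R16 (it is classified as N1): it has attribute F1.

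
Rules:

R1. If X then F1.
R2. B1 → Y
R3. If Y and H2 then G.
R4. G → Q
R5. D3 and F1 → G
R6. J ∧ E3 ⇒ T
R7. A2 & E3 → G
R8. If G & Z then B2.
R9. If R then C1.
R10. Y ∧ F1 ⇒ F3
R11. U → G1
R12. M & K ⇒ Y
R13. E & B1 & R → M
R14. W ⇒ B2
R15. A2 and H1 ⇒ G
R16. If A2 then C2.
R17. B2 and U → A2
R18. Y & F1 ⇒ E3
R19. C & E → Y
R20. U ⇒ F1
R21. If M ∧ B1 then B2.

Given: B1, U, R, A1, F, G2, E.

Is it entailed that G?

Yes

Y  (by R2: B1)
M  (by R13: E, B1, R)
F1  (by R20: U)
B2  (by R21: M, B1)
A2  (by R17: B2, U)
E3  (by R18: Y, F1)
G  (by R7: A2, E3)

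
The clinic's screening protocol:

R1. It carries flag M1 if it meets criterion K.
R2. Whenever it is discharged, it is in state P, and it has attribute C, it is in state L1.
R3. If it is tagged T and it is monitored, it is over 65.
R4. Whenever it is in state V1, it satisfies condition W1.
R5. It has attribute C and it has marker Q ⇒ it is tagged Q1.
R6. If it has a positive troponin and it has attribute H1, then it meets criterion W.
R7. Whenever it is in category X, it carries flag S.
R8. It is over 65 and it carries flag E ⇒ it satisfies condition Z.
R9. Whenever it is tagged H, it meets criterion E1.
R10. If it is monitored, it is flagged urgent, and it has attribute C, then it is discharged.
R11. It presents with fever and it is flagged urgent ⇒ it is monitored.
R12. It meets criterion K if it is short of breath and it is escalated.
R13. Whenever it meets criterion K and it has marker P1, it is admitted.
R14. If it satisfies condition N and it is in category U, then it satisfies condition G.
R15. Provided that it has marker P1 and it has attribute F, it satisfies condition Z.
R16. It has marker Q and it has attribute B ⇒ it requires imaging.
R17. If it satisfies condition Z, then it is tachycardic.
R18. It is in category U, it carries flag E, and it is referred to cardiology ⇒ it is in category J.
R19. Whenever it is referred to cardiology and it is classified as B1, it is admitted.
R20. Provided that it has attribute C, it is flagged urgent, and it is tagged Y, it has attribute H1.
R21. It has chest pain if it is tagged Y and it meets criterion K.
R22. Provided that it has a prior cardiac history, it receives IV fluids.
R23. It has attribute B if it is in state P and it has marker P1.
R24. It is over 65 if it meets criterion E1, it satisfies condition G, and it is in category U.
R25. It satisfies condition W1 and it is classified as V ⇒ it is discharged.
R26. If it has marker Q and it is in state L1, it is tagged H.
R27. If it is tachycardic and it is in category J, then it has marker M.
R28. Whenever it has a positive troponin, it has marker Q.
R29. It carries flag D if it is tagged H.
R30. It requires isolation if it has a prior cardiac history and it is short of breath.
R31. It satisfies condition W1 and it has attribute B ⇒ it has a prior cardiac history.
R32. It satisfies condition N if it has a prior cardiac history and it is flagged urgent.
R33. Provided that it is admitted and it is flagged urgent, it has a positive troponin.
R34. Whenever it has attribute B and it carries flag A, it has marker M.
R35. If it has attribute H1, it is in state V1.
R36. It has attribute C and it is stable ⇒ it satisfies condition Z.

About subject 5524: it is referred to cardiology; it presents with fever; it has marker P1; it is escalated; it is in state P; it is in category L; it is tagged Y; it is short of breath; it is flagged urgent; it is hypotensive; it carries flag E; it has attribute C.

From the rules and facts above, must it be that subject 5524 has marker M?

No

Forward chaining from the given facts derives: is monitored, meets criterion K, is admitted, has attribute H1, has chest pain, has attribute B, has a positive troponin, is in state V1, carries flag M1, satisfies condition W1, meets criterion W, is discharged, has marker Q, has a prior cardiac history, satisfies condition N, is in state L1, is tagged Q1, requires imaging, receives IV fluids, is tagged H, carries flag D, requires isolation, meets criterion E1.
Rules concluding "it has marker M": R27 needs "it is tachycardic"; R34 needs "it carries flag A" — none of these are established.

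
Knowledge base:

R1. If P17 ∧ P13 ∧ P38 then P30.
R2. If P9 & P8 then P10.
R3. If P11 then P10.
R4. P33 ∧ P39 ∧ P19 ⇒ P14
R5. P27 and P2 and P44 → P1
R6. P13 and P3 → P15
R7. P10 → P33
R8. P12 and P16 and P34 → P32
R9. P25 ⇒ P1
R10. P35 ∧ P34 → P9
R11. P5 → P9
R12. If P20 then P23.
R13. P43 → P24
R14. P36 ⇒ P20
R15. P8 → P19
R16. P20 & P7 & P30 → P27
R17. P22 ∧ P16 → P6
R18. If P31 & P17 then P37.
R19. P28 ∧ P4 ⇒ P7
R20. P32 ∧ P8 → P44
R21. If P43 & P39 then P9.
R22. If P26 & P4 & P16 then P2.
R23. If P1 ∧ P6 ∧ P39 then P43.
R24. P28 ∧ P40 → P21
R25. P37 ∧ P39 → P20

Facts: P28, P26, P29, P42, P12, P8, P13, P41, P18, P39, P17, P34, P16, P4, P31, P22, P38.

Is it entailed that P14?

Yes

P30  (by R1: P17, P13, P38)
P32  (by R8: P12, P16, P34)
P19  (by R15: P8)
P6  (by R17: P22, P16)
P37  (by R18: P31, P17)
P7  (by R19: P28, P4)
P44  (by R20: P32, P8)
P2  (by R22: P26, P4, P16)
P20  (by R25: P37, P39)
P27  (by R16: P20, P7, P30)
P1  (by R5: P27, P2, P44)
P43  (by R23: P1, P6, P39)
P9  (by R21: P43, P39)
P10  (by R2: P9, P8)
P33  (by R7: P10)
P14  (by R4: P33, P39, P19)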